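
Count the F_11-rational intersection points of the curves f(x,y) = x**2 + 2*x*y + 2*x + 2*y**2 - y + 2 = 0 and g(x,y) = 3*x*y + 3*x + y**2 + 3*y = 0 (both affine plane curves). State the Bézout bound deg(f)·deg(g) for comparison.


Common zeros: {(10, 6)}; count = 1; Bézout bound = 4.

deg(f) = 2, deg(g) = 2, so Bézout bound = 4.
Scan x ∈ F_11. For each x, list the y ∈ F_11 with f(x, y) ≡ 0 and those with g(x, y) ≡ 0 (mod 11); the common zeros in that column are the intersection.
  x = 0: f ≡ 0 at y ∈ ∅; g ≡ 0 at y ∈ {0, 8}; common: ∅.
  x = 1: f ≡ 0 at y ∈ {7, 9}; g ≡ 0 at y ∈ ∅; common: ∅.
  x = 2: f ≡ 0 at y ∈ ∅; g ≡ 0 at y ∈ ∅; common: ∅.
  x = 3: f ≡ 0 at y ∈ ∅; g ≡ 0 at y ∈ {1, 9}; common: ∅.
  x = 4: f ≡ 0 at y ∈ ∅; g ≡ 0 at y ∈ {3, 4}; common: ∅.
  x = 5: f ≡ 0 at y ∈ {5, 7}; g ≡ 0 at y ∈ {2}; common: ∅.
  x = 6: f ≡ 0 at y ∈ ∅; g ≡ 0 at y ∈ ∅; common: ∅.
  x = 7: f ≡ 0 at y ∈ {2, 8}; g ≡ 0 at y ∈ ∅; common: ∅.
  x = 8: f ≡ 0 at y ∈ {1, 8}; g ≡ 0 at y ∈ ∅; common: ∅.
  x = 9: f ≡ 0 at y ∈ {2, 6}; g ≡ 0 at y ∈ {7}; common: ∅.
  x = 10: f ≡ 0 at y ∈ {1, 6}; g ≡ 0 at y ∈ {5, 6}; common: {6}.
Collecting: common zeros = {(10, 6)}, so the count is 1.
Comparison with the Bézout bound: 1 ≤ 4 = deg(f)·deg(g), as expected for curves with no common component (the affine F_11-count falls short of the bound because intersections may lie at infinity, over extension fields, or carry multiplicity).


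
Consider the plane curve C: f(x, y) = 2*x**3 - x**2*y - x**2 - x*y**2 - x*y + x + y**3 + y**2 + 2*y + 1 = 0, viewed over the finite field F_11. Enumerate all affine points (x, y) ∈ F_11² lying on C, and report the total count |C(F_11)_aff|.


Affine F_11-points: {(0, 7), (1, 2), (2, 1), (2, 2), (2, 9), (4, 2), (4, 5), (4, 7), (5, 0), (6, 8), (7, 8), (8, 8), (9, 3), (10, 6)}; count = 14.

For each of the 121 pairs (x, y) ∈ F_11², evaluate f(x, y) mod 11. Record the zeros.
  x = 0: [0↦1, 1↦5, 2↦6, 3↦10, 4↦1, 5↦7, 6↦1, 7↦0, 8↦10, 9↦4, 10↦10]  zeros at y ∈ {7}
  x = 1: [0↦3, 1↦4, 2↦0, 3↦8, 4↦1, 5↦7, 6↦10, 7↦5, 8↦9, 9↦6, 10↦2]  zeros at y ∈ {2}
  x = 2: [0↦4, 1↦0, 2↦0, 3↦10, 4↦3, 5↦7, 6↦6, 7↦6, 8↦2, 9↦0, 10↦6]  zeros at y ∈ {1, 2, 9}
  x = 3: [0↦5, 1↦5, 2↦7, 3↦6, 4↦8, 5↦8, 6↦1, 7↦4, 8↦1, 9↦9, 10↦1]  zeros at y ∈ ∅
  x = 4: [0↦7, 1↦9, 2↦0, 3↦8, 4↦6, 5↦0, 6↦7, 7↦0, 8↦7, 9↦1, 10↦10]  zeros at y ∈ {2, 5, 7}
  x = 5: [0↦0, 1↦2, 2↦2, 3↦6, 4↦9, 5↦6, 6↦3, 7↦6, 8↦10, 9↦10, 10↦1]  zeros at y ∈ {0}
  x = 6: [0↦7, 1↦7, 2↦3, 3↦1, 4↦7, 5↦5, 6↦1, 7↦1, 8↦0, 9↦4, 10↦8]  zeros at y ∈ {8}
  x = 7: [0↦7, 1↦3, 2↦4, 3↦5, 4↦1, 5↦9, 6↦2, 7↦8, 8↦0, 9↦6, 10↦10]  zeros at y ∈ {8}
  x = 8: [0↦1, 1↦2, 2↦6, 3↦8, 4↦3, 5↦8, 6↦7, 7↦6, 8↦0, 9↦6, 10↦8]  zeros at y ∈ {8}
  x = 9: [0↦1, 1↦5, 2↦10, 3↦0, 4↦3, 5↦3, 6↦6, 7↦7, 8↦1, 9↦5, 10↦3]  zeros at y ∈ {3}
  x = 10: [0↦8, 1↦2, 2↦6, 3↦4, 4↦2, 5↦6, 6↦0, 7↦1, 8↦4, 9↦4, 10↦7]  zeros at y ∈ {6}
Collecting zeros: affine points = {(0, 7), (1, 2), (2, 1), (2, 2), (2, 9), (4, 2), (4, 5), (4, 7), (5, 0), (6, 8), (7, 8), (8, 8), (9, 3), (10, 6)}.
Total count |C(F_11)_aff| = 14.


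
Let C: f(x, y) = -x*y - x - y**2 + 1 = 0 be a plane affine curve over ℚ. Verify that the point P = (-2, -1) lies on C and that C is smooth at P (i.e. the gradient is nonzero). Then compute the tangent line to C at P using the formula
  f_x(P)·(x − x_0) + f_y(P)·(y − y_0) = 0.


Tangent line at P: 4*y + 4 = 0.

Step 1: f(-2, -1) = 0, so P lies on C.
Step 2: partial derivatives
  f_x(x, y) = -y - 1, f_y(x, y) = -x - 2*y.
  f_x(P) = 0, f_y(P) = 4 (gradient nonzero, so P is smooth).
Step 3: tangent line at P: 0·(x − -2) + 4·(y − -1) = 0.
Expanding: 4*y + 4 = 0.


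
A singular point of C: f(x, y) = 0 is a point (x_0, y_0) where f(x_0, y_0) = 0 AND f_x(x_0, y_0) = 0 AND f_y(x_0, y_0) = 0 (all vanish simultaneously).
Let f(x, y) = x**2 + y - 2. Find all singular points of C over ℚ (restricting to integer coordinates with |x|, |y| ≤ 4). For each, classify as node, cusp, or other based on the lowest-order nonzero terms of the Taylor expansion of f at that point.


No singular points in the scanned grid; C is smooth there.

Compute partial derivatives:
  f_x = 2*x.
  f_y = 1.
f_y = 1 is a nonzero constant, so f_y never vanishes: no point (x, y) can satisfy f = f_x = f_y = 0. In particular no (x, y) ∈ {−4, ..., 4}² is singular; the curve is smooth.


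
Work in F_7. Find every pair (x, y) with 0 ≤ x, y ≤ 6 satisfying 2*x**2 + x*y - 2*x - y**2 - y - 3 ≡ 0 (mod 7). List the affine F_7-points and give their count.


Affine F_7-points: {(1, 2), (1, 5), (4, 0), (4, 3), (6, 2), (6, 3)}; count = 6.

For each of the 49 pairs (x, y) ∈ F_7², evaluate f(x, y) mod 7. Record the zeros.
  x = 0: [0↦4, 1↦2, 2↦5, 3↦6, 4↦5, 5↦2, 6↦4]  zeros at y ∈ ∅
  x = 1: [0↦4, 1↦3, 2↦0, 3↦2, 4↦2, 5↦0, 6↦3]  zeros at y ∈ {2, 5}
  x = 2: [0↦1, 1↦1, 2↦6, 3↦2, 4↦3, 5↦2, 6↦6]  zeros at y ∈ ∅
  x = 3: [0↦2, 1↦3, 2↦2, 3↦6, 4↦1, 5↦1, 6↦6]  zeros at y ∈ ∅
  x = 4: [0↦0, 1↦2, 2↦2, 3↦0, 4↦3, 5↦4, 6↦3]  zeros at y ∈ {0, 3}
  x = 5: [0↦2, 1↦5, 2↦6, 3↦5, 4↦2, 5↦4, 6↦4]  zeros at y ∈ ∅
  x = 6: [0↦1, 1↦5, 2↦0, 3↦0, 4↦5, 5↦1, 6↦2]  zeros at y ∈ {2, 3}
Collecting zeros: affine points = {(1, 2), (1, 5), (4, 0), (4, 3), (6, 2), (6, 3)}.
Total count |C(F_7)_aff| = 6.


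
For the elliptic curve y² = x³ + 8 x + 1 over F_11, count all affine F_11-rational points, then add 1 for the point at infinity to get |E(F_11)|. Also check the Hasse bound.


Affine points = {(0, 1), (0, 10), (2, 5), (2, 6), (4, 3), (4, 8), (5, 1), (5, 10), (6, 1), (6, 10), (7, 2), (7, 9), (8, 4), (8, 7), (10, 5), (10, 6)}; affine count = 16; |E(F_11)| = 17.

Discriminant check: Δ ∝ 4a³ + 27b² = 4·8³ + 27·1² = 4·512 + 27·1 ≡ 7 (mod 11). Nonzero ⇒ E is nonsingular.
For each x ∈ F_11, compute rhs = x³ + 8·x + 1 mod 11, then count y ∈ F_11 with y² ≡ rhs.
  x = 0: rhs = 1, matching y values: 1, 10 (2 points).
  x = 1: rhs = 10, matching y values: none (0 points).
  x = 2: rhs = 3, matching y values: 5, 6 (2 points).
  x = 3: rhs = 8, matching y values: none (0 points).
  x = 4: rhs = 9, matching y values: 3, 8 (2 points).
  x = 5: rhs = 1, matching y values: 1, 10 (2 points).
  x = 6: rhs = 1, matching y values: 1, 10 (2 points).
  x = 7: rhs = 4, matching y values: 2, 9 (2 points).
  x = 8: rhs = 5, matching y values: 4, 7 (2 points).
  x = 9: rhs = 10, matching y values: none (0 points).
  x = 10: rhs = 3, matching y values: 5, 6 (2 points).
Total affine count: 16.
Full point count |E(F_11)| = 16 + 1 = 17.
Hasse bound: |17 − (11+1)| = |5| = 5 ≤ 2√11 ≈ 6.6332 ✓.


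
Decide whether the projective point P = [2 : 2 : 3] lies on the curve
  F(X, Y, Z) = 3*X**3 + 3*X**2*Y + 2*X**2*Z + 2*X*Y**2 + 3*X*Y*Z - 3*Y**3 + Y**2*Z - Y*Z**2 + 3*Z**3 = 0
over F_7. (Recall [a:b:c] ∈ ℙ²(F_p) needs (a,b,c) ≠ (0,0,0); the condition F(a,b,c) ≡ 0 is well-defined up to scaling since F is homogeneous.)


F(2,2,3) ≡ 0 (mod 7); P is on the curve.

Evaluate F(2, 2, 3) term-by-term (mod 7).
  3*X**3 ↦ 3·8·1·1 = 24
  3*X**2*Y ↦ 3·4·2·1 = 24
  2*X**2*Z ↦ 2·4·1·3 = 24
  2*X*Y**2 ↦ 2·2·4·1 = 16
  3*X*Y*Z ↦ 3·2·2·3 = 36
  -3*Y**3 ↦ -3·1·8·1 = -24
  Y**2*Z ↦ 1·1·4·3 = 12
  -Y*Z**2 ↦ -1·1·2·9 = -18
  3*Z**3 ↦ 3·1·1·27 = 81
Sum: F(2, 2, 3) = (24) + (24) + (24) + (16) + (36) + (-24) + (12) + (-18) + (81) = 175.
Reducing mod 7: 175 ≡ 0 (mod 7).
Since F(a, b, c) ≡ 0 (mod 7), P lies on the curve.


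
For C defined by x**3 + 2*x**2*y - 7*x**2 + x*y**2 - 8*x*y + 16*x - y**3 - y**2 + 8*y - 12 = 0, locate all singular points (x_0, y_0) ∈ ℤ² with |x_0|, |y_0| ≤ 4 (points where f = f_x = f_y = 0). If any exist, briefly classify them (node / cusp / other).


Singular points: {(2, 0)}; classification: node.

Compute partial derivatives:
  f_x = 3*x**2 + 4*x*y - 14*x + y**2 - 8*y + 16.
  f_y = 2*x**2 + 2*x*y - 8*x - 3*y**2 - 2*y + 8.
Scan x_0 ∈ {−4, ..., 4}. For each x_0, f_y(x_0, y) is a polynomial in y; find its integer roots y ∈ {−4, ..., 4}, then test f_x and f at those candidates.
  x = -4: f_y(-4, y) = -3*y**2 - 10*y + 72; no integer root y with |y| ≤ 4.
  x = -3: f_y(-3, y) = -3*y**2 - 8*y + 50; no integer root y with |y| ≤ 4.
  x = -2: f_y(-2, y) = -3*y**2 - 6*y + 32; no integer root y with |y| ≤ 4.
  x = -1: f_y(-1, y) = -3*y**2 - 4*y + 18; no integer root y with |y| ≤ 4.
  x = 0: f_y(0, y) = -3*y**2 - 2*y + 8; vanishes at y ∈ {-2}. (0, -2): f_x = 36 ≠ 0.
  x = 1: f_y(1, y) = 2 - 3*y**2; no integer root y with |y| ≤ 4.
  x = 2: f_y(2, y) = -3*y**2 + 2*y; vanishes at y ∈ {0}. (2, 0): f_x = 0, f = 0 — SINGULAR.
  x = 3: f_y(3, y) = -3*y**2 + 4*y + 2; no integer root y with |y| ≤ 4.
  x = 4: f_y(4, y) = -3*y**2 + 6*y + 8; no integer root y with |y| ≤ 4.
Only singular point on the grid: (2, 0).
Classify: substitute x = 2 + u, y = 0 + v and expand: f = u**3 + 2*u**2*v - u**2 + u*v**2 - v**3 + v**2.
No constant or linear terms (consistent with a singular point). Quadratic part: -u**2 + v**2. Cubic part: u**3 + 2*u**2*v + u*v**2 - v**3.
The quadratic part v**2 - u**2 = (v − u)(v + u) splits into two distinct linear factors, so there are two distinct tangent lines y − 0 = ±(x − 2) — this is a node (ordinary double point).
Classification: node.


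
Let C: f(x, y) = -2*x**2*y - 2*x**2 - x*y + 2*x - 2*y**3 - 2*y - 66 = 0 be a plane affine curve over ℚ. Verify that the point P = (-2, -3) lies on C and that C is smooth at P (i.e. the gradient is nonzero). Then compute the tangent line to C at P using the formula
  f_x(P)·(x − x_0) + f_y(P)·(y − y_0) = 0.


Tangent line at P: -11*x - 62*y - 208 = 0.

Step 1: f(-2, -3) = 0, so P lies on C.
Step 2: partial derivatives
  f_x(x, y) = -4*x*y - 4*x - y + 2, f_y(x, y) = -2*x**2 - x - 6*y**2 - 2.
  f_x(P) = -11, f_y(P) = -62 (gradient nonzero, so P is smooth).
Step 3: tangent line at P: -11·(x − -2) + -62·(y − -3) = 0.
Expanding: -11*x - 62*y - 208 = 0.


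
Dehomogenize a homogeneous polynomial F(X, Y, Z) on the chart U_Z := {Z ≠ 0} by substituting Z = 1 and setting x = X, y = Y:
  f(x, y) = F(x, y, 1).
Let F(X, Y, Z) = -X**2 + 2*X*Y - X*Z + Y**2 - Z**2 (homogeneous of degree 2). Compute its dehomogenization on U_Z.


f(x, y) = -x**2 + 2*x*y - x + y**2 - 1

On U_Z we set Z = 1. Each monomial c·X^i·Y^j·Z^k in F becomes c·x^i·y^j·1^k = c·x^i·y^j.
Substituting Z = 1: F(X, Y, 1) = -x**2 + 2*x*y - x + y**2 - 1.
Note: deg(f) ≤ deg(F) = 2; strict inequality happens when F is divisible by Z (lost terms).


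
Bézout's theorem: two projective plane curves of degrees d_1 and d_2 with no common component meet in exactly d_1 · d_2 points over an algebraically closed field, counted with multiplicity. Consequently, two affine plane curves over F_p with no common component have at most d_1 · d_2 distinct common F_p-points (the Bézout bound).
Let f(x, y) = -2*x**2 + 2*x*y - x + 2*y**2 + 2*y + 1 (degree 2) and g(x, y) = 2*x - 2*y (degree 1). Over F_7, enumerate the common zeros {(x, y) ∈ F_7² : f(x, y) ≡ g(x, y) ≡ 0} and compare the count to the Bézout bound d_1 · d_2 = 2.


Common zeros: {(5, 5)}; count = 1; Bézout bound = 2.

deg(f) = 2, deg(g) = 1, so Bézout bound = 2.
Scan x ∈ F_7. For each x, list the y ∈ F_7 with f(x, y) ≡ 0 and those with g(x, y) ≡ 0 (mod 7); the common zeros in that column are the intersection.
  x = 0: f ≡ 0 at y ∈ ∅; g ≡ 0 at y ∈ {0}; common: ∅.
  x = 1: f ≡ 0 at y ∈ {2, 3}; g ≡ 0 at y ∈ {1}; common: ∅.
  x = 2: f ≡ 0 at y ∈ ∅; g ≡ 0 at y ∈ {2}; common: ∅.
  x = 3: f ≡ 0 at y ∈ {5}; g ≡ 0 at y ∈ {3}; common: ∅.
  x = 4: f ≡ 0 at y ∈ {0, 2}; g ≡ 0 at y ∈ {4}; common: ∅.
  x = 5: f ≡ 0 at y ∈ {3, 5}; g ≡ 0 at y ∈ {5}; common: {5}.
  x = 6: f ≡ 0 at y ∈ {0}; g ≡ 0 at y ∈ {6}; common: ∅.
Collecting: common zeros = {(5, 5)}, so the count is 1.
Comparison with the Bézout bound: 1 ≤ 2 = deg(f)·deg(g), as expected for curves with no common component (the affine F_7-count falls short of the bound because intersections may lie at infinity, over extension fields, or carry multiplicity).


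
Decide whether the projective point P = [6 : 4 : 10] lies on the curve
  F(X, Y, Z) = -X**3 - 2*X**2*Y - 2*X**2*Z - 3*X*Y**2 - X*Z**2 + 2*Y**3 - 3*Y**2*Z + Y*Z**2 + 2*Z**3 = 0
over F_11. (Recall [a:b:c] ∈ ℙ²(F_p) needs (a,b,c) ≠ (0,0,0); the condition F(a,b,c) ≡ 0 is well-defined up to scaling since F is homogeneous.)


F(6,4,10) ≡ 2 (mod 11); P is NOT on the curve.

Evaluate F(6, 4, 10) term-by-term (mod 11).
  -X**3 ↦ -1·216·1·1 = -216
  -2*X**2*Y ↦ -2·36·4·1 = -288
  -2*X**2*Z ↦ -2·36·1·10 = -720
  -3*X*Y**2 ↦ -3·6·16·1 = -288
  -X*Z**2 ↦ -1·6·1·100 = -600
  2*Y**3 ↦ 2·1·64·1 = 128
  -3*Y**2*Z ↦ -3·1·16·10 = -480
  Y*Z**2 ↦ 1·1·4·100 = 400
  2*Z**3 ↦ 2·1·1·1000 = 2000
Sum: F(6, 4, 10) = (-216) + (-288) + (-720) + (-288) + (-600) + (128) + (-480) + (400) + (2000) = -64.
Reducing mod 11: -64 ≡ 2 (mod 11).
Since F(a, b, c) ≡ 2 ≠ 0 (mod 11), P does NOT lie on the curve.


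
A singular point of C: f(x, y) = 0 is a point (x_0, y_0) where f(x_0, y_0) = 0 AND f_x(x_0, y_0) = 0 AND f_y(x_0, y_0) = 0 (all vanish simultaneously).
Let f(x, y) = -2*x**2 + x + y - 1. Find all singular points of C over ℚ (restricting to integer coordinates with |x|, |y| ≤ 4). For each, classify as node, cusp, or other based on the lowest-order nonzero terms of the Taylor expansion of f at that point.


No singular points in the scanned grid; C is smooth there.

Compute partial derivatives:
  f_x = 1 - 4*x.
  f_y = 1.
f_y = 1 is a nonzero constant, so f_y never vanishes: no point (x, y) can satisfy f = f_x = f_y = 0. In particular no (x, y) ∈ {−4, ..., 4}² is singular; the curve is smooth.


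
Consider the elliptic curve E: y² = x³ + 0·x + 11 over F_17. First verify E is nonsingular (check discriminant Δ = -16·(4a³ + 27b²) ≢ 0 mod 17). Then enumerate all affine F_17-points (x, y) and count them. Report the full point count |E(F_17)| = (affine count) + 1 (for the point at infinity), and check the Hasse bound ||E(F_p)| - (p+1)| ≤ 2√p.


Affine points = {(2, 6), (2, 11), (3, 2), (3, 15), (5, 0), (8, 8), (8, 9), (9, 3), (9, 14), (10, 5), (10, 12), (11, 4), (11, 13), (13, 7), (13, 10), (14, 1), (14, 16)}; affine count = 17; |E(F_17)| = 18.

Discriminant check: Δ ∝ 4a³ + 27b² = 4·0³ + 27·11² = 4·0 + 27·121 ≡ 3 (mod 17). Nonzero ⇒ E is nonsingular.
For each x ∈ F_17, compute rhs = x³ + 0·x + 11 mod 17, then count y ∈ F_17 with y² ≡ rhs.
  x = 0: rhs = 11, matching y values: none (0 points).
  x = 1: rhs = 12, matching y values: none (0 points).
  x = 2: rhs = 2, matching y values: 6, 11 (2 points).
  x = 3: rhs = 4, matching y values: 2, 15 (2 points).
  x = 4: rhs = 7, matching y values: none (0 points).
  x = 5: rhs = 0, matching y values: 0 (1 points).
  x = 6: rhs = 6, matching y values: none (0 points).
  x = 7: rhs = 14, matching y values: none (0 points).
  x = 8: rhs = 13, matching y values: 8, 9 (2 points).
  x = 9: rhs = 9, matching y values: 3, 14 (2 points).
  x = 10: rhs = 8, matching y values: 5, 12 (2 points).
  x = 11: rhs = 16, matching y values: 4, 13 (2 points).
  x = 12: rhs = 5, matching y values: none (0 points).
  x = 13: rhs = 15, matching y values: 7, 10 (2 points).
  x = 14: rhs = 1, matching y values: 1, 16 (2 points).
  x = 15: rhs = 3, matching y values: none (0 points).
  x = 16: rhs = 10, matching y values: none (0 points).
Total affine count: 17.
Full point count |E(F_17)| = 17 + 1 = 18.
Hasse bound: |18 − (17+1)| = |0| = 0 ≤ 2√17 ≈ 8.2462 ✓.


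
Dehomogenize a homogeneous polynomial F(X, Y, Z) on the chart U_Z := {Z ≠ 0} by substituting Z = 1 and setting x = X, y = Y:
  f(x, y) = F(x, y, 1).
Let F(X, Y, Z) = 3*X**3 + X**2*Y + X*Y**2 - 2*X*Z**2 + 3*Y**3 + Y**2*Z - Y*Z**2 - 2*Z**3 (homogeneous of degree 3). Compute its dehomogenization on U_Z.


f(x, y) = 3*x**3 + x**2*y + x*y**2 - 2*x + 3*y**3 + y**2 - y - 2

On U_Z we set Z = 1. Each monomial c·X^i·Y^j·Z^k in F becomes c·x^i·y^j·1^k = c·x^i·y^j.
Substituting Z = 1: F(X, Y, 1) = 3*x**3 + x**2*y + x*y**2 - 2*x + 3*y**3 + y**2 - y - 2.
Note: deg(f) ≤ deg(F) = 3; strict inequality happens when F is divisible by Z (lost terms).


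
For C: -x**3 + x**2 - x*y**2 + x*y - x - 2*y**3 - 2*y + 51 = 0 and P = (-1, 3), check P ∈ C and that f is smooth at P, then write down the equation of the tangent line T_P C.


Tangent line at P: -12*x - 51*y + 141 = 0.

Step 1: f(-1, 3) = 0, so P lies on C.
Step 2: partial derivatives
  f_x(x, y) = -3*x**2 + 2*x - y**2 + y - 1, f_y(x, y) = -2*x*y + x - 6*y**2 - 2.
  f_x(P) = -12, f_y(P) = -51 (gradient nonzero, so P is smooth).
Step 3: tangent line at P: -12·(x − -1) + -51·(y − 3) = 0.
Expanding: -12*x - 51*y + 141 = 0.


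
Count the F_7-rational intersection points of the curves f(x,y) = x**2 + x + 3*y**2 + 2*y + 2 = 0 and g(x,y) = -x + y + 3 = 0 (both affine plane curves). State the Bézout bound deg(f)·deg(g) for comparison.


Common zeros: {(3, 0), (6, 3)}; count = 2; Bézout bound = 2.

deg(f) = 2, deg(g) = 1, so Bézout bound = 2.
Scan x ∈ F_7. For each x, list the y ∈ F_7 with f(x, y) ≡ 0 and those with g(x, y) ≡ 0 (mod 7); the common zeros in that column are the intersection.
  x = 0: f ≡ 0 at y ∈ {1, 3}; g ≡ 0 at y ∈ {4}; common: ∅.
  x = 1: f ≡ 0 at y ∈ ∅; g ≡ 0 at y ∈ {5}; common: ∅.
  x = 2: f ≡ 0 at y ∈ ∅; g ≡ 0 at y ∈ {6}; common: ∅.
  x = 3: f ≡ 0 at y ∈ {0, 4}; g ≡ 0 at y ∈ {0}; common: {0}.
  x = 4: f ≡ 0 at y ∈ ∅; g ≡ 0 at y ∈ {1}; common: ∅.
  x = 5: f ≡ 0 at y ∈ ∅; g ≡ 0 at y ∈ {2}; common: ∅.
  x = 6: f ≡ 0 at y ∈ {1, 3}; g ≡ 0 at y ∈ {3}; common: {3}.
Collecting: common zeros = {(3, 0), (6, 3)}, so the count is 2.
Comparison with the Bézout bound: 2 ≤ 2 = deg(f)·deg(g), as expected for curves with no common component (the bound is attained).


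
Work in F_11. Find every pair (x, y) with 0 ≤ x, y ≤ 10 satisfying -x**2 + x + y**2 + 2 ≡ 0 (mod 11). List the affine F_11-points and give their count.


Affine F_11-points: {(0, 3), (0, 8), (1, 3), (1, 8), (2, 0), (3, 2), (3, 9), (9, 2), (9, 9), (10, 0)}; count = 10.

For each of the 121 pairs (x, y) ∈ F_11², evaluate f(x, y) mod 11. Record the zeros.
  x = 0: [0↦2, 1↦3, 2↦6, 3↦0, 4↦7, 5↦5, 6↦5, 7↦7, 8↦0, 9↦6, 10↦3]  zeros at y ∈ {3, 8}
  x = 1: [0↦2, 1↦3, 2↦6, 3↦0, 4↦7, 5↦5, 6↦5, 7↦7, 8↦0, 9↦6, 10↦3]  zeros at y ∈ {3, 8}
  x = 2: [0↦0, 1↦1, 2↦4, 3↦9, 4↦5, 5↦3, 6↦3, 7↦5, 8↦9, 9↦4, 10↦1]  zeros at y ∈ {0}
  x = 3: [0↦7, 1↦8, 2↦0, 3↦5, 4↦1, 5↦10, 6↦10, 7↦1, 8↦5, 9↦0, 10↦8]  zeros at y ∈ {2, 9}
  x = 4: [0↦1, 1↦2, 2↦5, 3↦10, 4↦6, 5↦4, 6↦4, 7↦6, 8↦10, 9↦5, 10↦2]  zeros at y ∈ ∅
  x = 5: [0↦4, 1↦5, 2↦8, 3↦2, 4↦9, 5↦7, 6↦7, 7↦9, 8↦2, 9↦8, 10↦5]  zeros at y ∈ ∅
  x = 6: [0↦5, 1↦6, 2↦9, 3↦3, 4↦10, 5↦8, 6↦8, 7↦10, 8↦3, 9↦9, 10↦6]  zeros at y ∈ ∅
  x = 7: [0↦4, 1↦5, 2↦8, 3↦2, 4↦9, 5↦7, 6↦7, 7↦9, 8↦2, 9↦8, 10↦5]  zeros at y ∈ ∅
  x = 8: [0↦1, 1↦2, 2↦5, 3↦10, 4↦6, 5↦4, 6↦4, 7↦6, 8↦10, 9↦5, 10↦2]  zeros at y ∈ ∅
  x = 9: [0↦7, 1↦8, 2↦0, 3↦5, 4↦1, 5↦10, 6↦10, 7↦1, 8↦5, 9↦0, 10↦8]  zeros at y ∈ {2, 9}
  x = 10: [0↦0, 1↦1, 2↦4, 3↦9, 4↦5, 5↦3, 6↦3, 7↦5, 8↦9, 9↦4, 10↦1]  zeros at y ∈ {0}
Collecting zeros: affine points = {(0, 3), (0, 8), (1, 3), (1, 8), (2, 0), (3, 2), (3, 9), (9, 2), (9, 9), (10, 0)}.
Total count |C(F_11)_aff| = 10.


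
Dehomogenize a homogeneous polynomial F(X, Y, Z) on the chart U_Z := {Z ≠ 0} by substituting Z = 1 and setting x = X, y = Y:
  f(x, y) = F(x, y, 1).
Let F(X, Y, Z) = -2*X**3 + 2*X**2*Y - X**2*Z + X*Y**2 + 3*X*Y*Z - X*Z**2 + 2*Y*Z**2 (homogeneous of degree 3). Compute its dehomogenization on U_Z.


f(x, y) = -2*x**3 + 2*x**2*y - x**2 + x*y**2 + 3*x*y - x + 2*y

On U_Z we set Z = 1. Each monomial c·X^i·Y^j·Z^k in F becomes c·x^i·y^j·1^k = c·x^i·y^j.
Substituting Z = 1: F(X, Y, 1) = -2*x**3 + 2*x**2*y - x**2 + x*y**2 + 3*x*y - x + 2*y.
Note: deg(f) ≤ deg(F) = 3; strict inequality happens when F is divisible by Z (lost terms).


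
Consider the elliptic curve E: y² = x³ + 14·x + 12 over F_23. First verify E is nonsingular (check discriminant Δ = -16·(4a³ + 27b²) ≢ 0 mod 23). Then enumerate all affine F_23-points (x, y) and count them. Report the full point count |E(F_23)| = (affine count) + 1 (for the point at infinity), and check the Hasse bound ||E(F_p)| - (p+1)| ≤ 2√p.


Affine points = {(0, 9), (0, 14), (1, 2), (1, 21), (2, 5), (2, 18), (3, 9), (3, 14), (5, 0), (6, 6), (6, 17), (7, 4), (7, 19), (9, 4), (9, 19), (10, 5), (10, 18), (11, 5), (11, 18), (14, 10), (14, 13), (15, 3), (15, 20), (16, 10), (16, 13), (18, 1), (18, 22), (20, 9), (20, 14)}; affine count = 29; |E(F_23)| = 30.

Discriminant check: Δ ∝ 4a³ + 27b² = 4·14³ + 27·12² = 4·2744 + 27·144 ≡ 6 (mod 23). Nonzero ⇒ E is nonsingular.
For each x ∈ F_23, compute rhs = x³ + 14·x + 12 mod 23, then count y ∈ F_23 with y² ≡ rhs.
  x = 0: rhs = 12, matching y values: 9, 14 (2 points).
  x = 1: rhs = 4, matching y values: 2, 21 (2 points).
  x = 2: rhs = 2, matching y values: 5, 18 (2 points).
  x = 3: rhs = 12, matching y values: 9, 14 (2 points).
  x = 4: rhs = 17, matching y values: none (0 points).
  x = 5: rhs = 0, matching y values: 0 (1 points).
  x = 6: rhs = 13, matching y values: 6, 17 (2 points).
  x = 7: rhs = 16, matching y values: 4, 19 (2 points).
  x = 8: rhs = 15, matching y values: none (0 points).
  x = 9: rhs = 16, matching y values: 4, 19 (2 points).
  x = 10: rhs = 2, matching y values: 5, 18 (2 points).
  x = 11: rhs = 2, matching y values: 5, 18 (2 points).
  x = 12: rhs = 22, matching y values: none (0 points).
  x = 13: rhs = 22, matching y values: none (0 points).
  x = 14: rhs = 8, matching y values: 10, 13 (2 points).
  x = 15: rhs = 9, matching y values: 3, 20 (2 points).
  x = 16: rhs = 8, matching y values: 10, 13 (2 points).
  x = 17: rhs = 11, matching y values: none (0 points).
  x = 18: rhs = 1, matching y values: 1, 22 (2 points).
  x = 19: rhs = 7, matching y values: none (0 points).
  x = 20: rhs = 12, matching y values: 9, 14 (2 points).
  x = 21: rhs = 22, matching y values: none (0 points).
  x = 22: rhs = 20, matching y values: none (0 points).
Total affine count: 29.
Full point count |E(F_23)| = 29 + 1 = 30.
Hasse bound: |30 − (23+1)| = |6| = 6 ≤ 2√23 ≈ 9.5917 ✓.


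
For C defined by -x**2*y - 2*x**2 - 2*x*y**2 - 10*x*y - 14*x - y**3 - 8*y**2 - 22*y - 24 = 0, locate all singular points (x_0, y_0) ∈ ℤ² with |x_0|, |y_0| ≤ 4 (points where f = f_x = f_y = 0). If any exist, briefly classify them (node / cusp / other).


Singular points: {(-3, -1)}; classification: node.

Compute partial derivatives:
  f_x = -2*x*y - 4*x - 2*y**2 - 10*y - 14.
  f_y = -x**2 - 4*x*y - 10*x - 3*y**2 - 16*y - 22.
Scan x_0 ∈ {−4, ..., 4}. For each x_0, f_y(x_0, y) is a polynomial in y; find its integer roots y ∈ {−4, ..., 4}, then test f_x and f at those candidates.
  x = -4: f_y(-4, y) = 2 - 3*y**2; no integer root y with |y| ≤ 4.
  x = -3: f_y(-3, y) = -3*y**2 - 4*y - 1; vanishes at y ∈ {-1}. (-3, -1): f_x = 0, f = 0 — SINGULAR.
  x = -2: f_y(-2, y) = -3*y**2 - 8*y - 6; no integer root y with |y| ≤ 4.
  x = -1: f_y(-1, y) = -3*y**2 - 12*y - 13; no integer root y with |y| ≤ 4.
  x = 0: f_y(0, y) = -3*y**2 - 16*y - 22; no integer root y with |y| ≤ 4.
  x = 1: f_y(1, y) = -3*y**2 - 20*y - 33; vanishes at y ∈ {-3}. (1, -3): f_x = 0 but f = -4 ≠ 0.
  x = 2: f_y(2, y) = -3*y**2 - 24*y - 46; no integer root y with |y| ≤ 4.
  x = 3: f_y(3, y) = -3*y**2 - 28*y - 61; no integer root y with |y| ≤ 4.
  x = 4: f_y(4, y) = -3*y**2 - 32*y - 78; no integer root y with |y| ≤ 4.
Only singular point on the grid: (-3, -1).
Classify: substitute x = -3 + u, y = -1 + v and expand: f = -u**2*v - u**2 - 2*u*v**2 - v**3 + v**2.
No constant or linear terms (consistent with a singular point). Quadratic part: -u**2 + v**2. Cubic part: -u**2*v - 2*u*v**2 - v**3.
The quadratic part v**2 - u**2 = (v − u)(v + u) splits into two distinct linear factors, so there are two distinct tangent lines y − -1 = ±(x − -3) — this is a node (ordinary double point).
Classification: node.


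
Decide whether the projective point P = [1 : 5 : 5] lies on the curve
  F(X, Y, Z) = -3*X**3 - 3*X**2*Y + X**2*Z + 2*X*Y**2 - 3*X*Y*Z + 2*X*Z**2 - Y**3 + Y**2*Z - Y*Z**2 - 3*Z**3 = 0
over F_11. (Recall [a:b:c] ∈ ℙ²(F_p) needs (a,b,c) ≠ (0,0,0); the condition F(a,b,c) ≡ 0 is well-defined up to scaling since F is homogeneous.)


F(1,5,5) ≡ 7 (mod 11); P is NOT on the curve.

Evaluate F(1, 5, 5) term-by-term (mod 11).
  -3*X**3 ↦ -3·1·1·1 = -3
  -3*X**2*Y ↦ -3·1·5·1 = -15
  X**2*Z ↦ 1·1·1·5 = 5
  2*X*Y**2 ↦ 2·1·25·1 = 50
  -3*X*Y*Z ↦ -3·1·5·5 = -75
  2*X*Z**2 ↦ 2·1·1·25 = 50
  -Y**3 ↦ -1·1·125·1 = -125
  Y**2*Z ↦ 1·1·25·5 = 125
  -Y*Z**2 ↦ -1·1·5·25 = -125
  -3*Z**3 ↦ -3·1·1·125 = -375
Sum: F(1, 5, 5) = (-3) + (-15) + (5) + (50) + (-75) + (50) + (-125) + (125) + (-125) + (-375) = -488.
Reducing mod 11: -488 ≡ 7 (mod 11).
Since F(a, b, c) ≡ 7 ≠ 0 (mod 11), P does NOT lie on the curve.


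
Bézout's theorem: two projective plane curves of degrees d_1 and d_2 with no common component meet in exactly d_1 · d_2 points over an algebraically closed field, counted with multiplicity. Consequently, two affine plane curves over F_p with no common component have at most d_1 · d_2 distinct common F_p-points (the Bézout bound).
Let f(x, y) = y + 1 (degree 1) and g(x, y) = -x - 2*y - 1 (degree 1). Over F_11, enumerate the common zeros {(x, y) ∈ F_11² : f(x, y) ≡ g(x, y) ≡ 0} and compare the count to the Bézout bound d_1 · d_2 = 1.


Common zeros: {(1, 10)}; count = 1; Bézout bound = 1.

deg(f) = 1, deg(g) = 1, so Bézout bound = 1.
Scan x ∈ F_11. For each x, list the y ∈ F_11 with f(x, y) ≡ 0 and those with g(x, y) ≡ 0 (mod 11); the common zeros in that column are the intersection.
  x = 0: f ≡ 0 at y ∈ {10}; g ≡ 0 at y ∈ {5}; common: ∅.
  x = 1: f ≡ 0 at y ∈ {10}; g ≡ 0 at y ∈ {10}; common: {10}.
  x = 2: f ≡ 0 at y ∈ {10}; g ≡ 0 at y ∈ {4}; common: ∅.
  x = 3: f ≡ 0 at y ∈ {10}; g ≡ 0 at y ∈ {9}; common: ∅.
  x = 4: f ≡ 0 at y ∈ {10}; g ≡ 0 at y ∈ {3}; common: ∅.
  x = 5: f ≡ 0 at y ∈ {10}; g ≡ 0 at y ∈ {8}; common: ∅.
  x = 6: f ≡ 0 at y ∈ {10}; g ≡ 0 at y ∈ {2}; common: ∅.
  x = 7: f ≡ 0 at y ∈ {10}; g ≡ 0 at y ∈ {7}; common: ∅.
  x = 8: f ≡ 0 at y ∈ {10}; g ≡ 0 at y ∈ {1}; common: ∅.
  x = 9: f ≡ 0 at y ∈ {10}; g ≡ 0 at y ∈ {6}; common: ∅.
  x = 10: f ≡ 0 at y ∈ {10}; g ≡ 0 at y ∈ {0}; common: ∅.
Collecting: common zeros = {(1, 10)}, so the count is 1.
Comparison with the Bézout bound: 1 ≤ 1 = deg(f)·deg(g), as expected for curves with no common component (the bound is attained).


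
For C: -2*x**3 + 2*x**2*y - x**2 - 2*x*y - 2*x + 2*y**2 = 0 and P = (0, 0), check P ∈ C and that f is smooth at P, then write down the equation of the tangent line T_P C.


Tangent line at P: -2*x = 0.

Step 1: f(0, 0) = 0, so P lies on C.
Step 2: partial derivatives
  f_x(x, y) = -6*x**2 + 4*x*y - 2*x - 2*y - 2, f_y(x, y) = 2*x**2 - 2*x + 4*y.
  f_x(P) = -2, f_y(P) = 0 (gradient nonzero, so P is smooth).
Step 3: tangent line at P: -2·(x − 0) + 0·(y − 0) = 0.
Expanding: -2*x = 0.


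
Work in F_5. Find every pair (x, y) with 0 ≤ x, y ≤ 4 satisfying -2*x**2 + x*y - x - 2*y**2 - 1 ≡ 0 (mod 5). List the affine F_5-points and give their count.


Affine F_5-points: {(1, 1), (1, 2), (2, 2), (2, 4), (4, 1)}; count = 5.

For each of the 25 pairs (x, y) ∈ F_5², evaluate f(x, y) mod 5. Record the zeros.
  x = 0: [0↦4, 1↦2, 2↦1, 3↦1, 4↦2]  zeros at y ∈ ∅
  x = 1: [0↦1, 1↦0, 2↦0, 3↦1, 4↦3]  zeros at y ∈ {1, 2}
  x = 2: [0↦4, 1↦4, 2↦0, 3↦2, 4↦0]  zeros at y ∈ {2, 4}
  x = 3: [0↦3, 1↦4, 2↦1, 3↦4, 4↦3]  zeros at y ∈ ∅
  x = 4: [0↦3, 1↦0, 2↦3, 3↦2, 4↦2]  zeros at y ∈ {1}
Collecting zeros: affine points = {(1, 1), (1, 2), (2, 2), (2, 4), (4, 1)}.
Total count |C(F_5)_aff| = 5.


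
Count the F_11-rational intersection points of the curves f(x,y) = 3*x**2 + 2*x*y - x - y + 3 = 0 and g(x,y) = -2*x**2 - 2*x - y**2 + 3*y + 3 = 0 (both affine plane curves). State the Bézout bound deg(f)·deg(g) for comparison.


Common zeros: ∅; count = 0; Bézout bound = 4.

deg(f) = 2, deg(g) = 2, so Bézout bound = 4.
Scan x ∈ F_11. For each x, list the y ∈ F_11 with f(x, y) ≡ 0 and those with g(x, y) ≡ 0 (mod 11); the common zeros in that column are the intersection.
  x = 0: f ≡ 0 at y ∈ {3}; g ≡ 0 at y ∈ ∅; common: ∅.
  x = 1: f ≡ 0 at y ∈ {6}; g ≡ 0 at y ∈ {5, 9}; common: ∅.
  x = 2: f ≡ 0 at y ∈ {3}; g ≡ 0 at y ∈ ∅; common: ∅.
  x = 3: f ≡ 0 at y ∈ {10}; g ≡ 0 at y ∈ ∅; common: ∅.
  x = 4: f ≡ 0 at y ∈ {9}; g ≡ 0 at y ∈ {6, 8}; common: ∅.
  x = 5: f ≡ 0 at y ∈ {9}; g ≡ 0 at y ∈ {1, 2}; common: ∅.
  x = 6: f ≡ 0 at y ∈ ∅; g ≡ 0 at y ∈ {6, 8}; common: ∅.
  x = 7: f ≡ 0 at y ∈ {0}; g ≡ 0 at y ∈ ∅; common: ∅.
  x = 8: f ≡ 0 at y ∈ {0}; g ≡ 0 at y ∈ ∅; common: ∅.
  x = 9: f ≡ 0 at y ∈ {10}; g ≡ 0 at y ∈ {5, 9}; common: ∅.
  x = 10: f ≡ 0 at y ∈ {6}; g ≡ 0 at y ∈ ∅; common: ∅.
Collecting: common zeros = ∅, so the count is 0.
Comparison with the Bézout bound: 0 ≤ 4 = deg(f)·deg(g), as expected for curves with no common component (the affine F_11-count falls short of the bound because intersections may lie at infinity, over extension fields, or carry multiplicity).


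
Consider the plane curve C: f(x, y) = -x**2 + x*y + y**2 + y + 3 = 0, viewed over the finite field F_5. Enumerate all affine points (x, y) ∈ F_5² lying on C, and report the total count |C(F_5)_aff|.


Affine F_5-points: {(0, 1), (0, 3), (1, 1), (1, 2), (3, 3)}; count = 5.

For each of the 25 pairs (x, y) ∈ F_5², evaluate f(x, y) mod 5. Record the zeros.
  x = 0: [0↦3, 1↦0, 2↦4, 3↦0, 4↦3]  zeros at y ∈ {1, 3}
  x = 1: [0↦2, 1↦0, 2↦0, 3↦2, 4↦1]  zeros at y ∈ {1, 2}
  x = 2: [0↦4, 1↦3, 2↦4, 3↦2, 4↦2]  zeros at y ∈ ∅
  x = 3: [0↦4, 1↦4, 2↦1, 3↦0, 4↦1]  zeros at y ∈ {3}
  x = 4: [0↦2, 1↦3, 2↦1, 3↦1, 4↦3]  zeros at y ∈ ∅
Collecting zeros: affine points = {(0, 1), (0, 3), (1, 1), (1, 2), (3, 3)}.
Total count |C(F_5)_aff| = 5.


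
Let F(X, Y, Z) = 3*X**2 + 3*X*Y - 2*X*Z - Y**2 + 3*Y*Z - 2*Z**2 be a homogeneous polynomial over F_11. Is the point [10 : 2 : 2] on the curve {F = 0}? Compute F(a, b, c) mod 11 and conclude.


F(10,2,2) ≡ 1 (mod 11); P is NOT on the curve.

Evaluate F(10, 2, 2) term-by-term (mod 11).
  3*X**2 ↦ 3·100·1·1 = 300
  3*X*Y ↦ 3·10·2·1 = 60
  -2*X*Z ↦ -2·10·1·2 = -40
  -Y**2 ↦ -1·1·4·1 = -4
  3*Y*Z ↦ 3·1·2·2 = 12
  -2*Z**2 ↦ -2·1·1·4 = -8
Sum: F(10, 2, 2) = (300) + (60) + (-40) + (-4) + (12) + (-8) = 320.
Reducing mod 11: 320 ≡ 1 (mod 11).
Since F(a, b, c) ≡ 1 ≠ 0 (mod 11), P does NOT lie on the curve.


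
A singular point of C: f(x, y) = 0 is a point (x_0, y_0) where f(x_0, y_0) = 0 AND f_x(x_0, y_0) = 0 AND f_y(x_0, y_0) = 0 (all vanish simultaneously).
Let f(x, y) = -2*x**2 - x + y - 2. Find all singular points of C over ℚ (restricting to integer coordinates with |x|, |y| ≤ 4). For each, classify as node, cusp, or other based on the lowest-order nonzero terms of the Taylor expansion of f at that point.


No singular points in the scanned grid; C is smooth there.

Compute partial derivatives:
  f_x = -4*x - 1.
  f_y = 1.
f_y = 1 is a nonzero constant, so f_y never vanishes: no point (x, y) can satisfy f = f_x = f_y = 0. In particular no (x, y) ∈ {−4, ..., 4}² is singular; the curve is smooth.


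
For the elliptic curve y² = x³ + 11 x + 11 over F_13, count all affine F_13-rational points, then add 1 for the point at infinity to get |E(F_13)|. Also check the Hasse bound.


Affine points = {(1, 6), (1, 7), (5, 3), (5, 10), (8, 0), (10, 4), (10, 9), (12, 5), (12, 8)}; affine count = 9; |E(F_13)| = 10.

Discriminant check: Δ ∝ 4a³ + 27b² = 4·11³ + 27·11² = 4·1331 + 27·121 ≡ 11 (mod 13). Nonzero ⇒ E is nonsingular.
For each x ∈ F_13, compute rhs = x³ + 11·x + 11 mod 13, then count y ∈ F_13 with y² ≡ rhs.
  x = 0: rhs = 11, matching y values: none (0 points).
  x = 1: rhs = 10, matching y values: 6, 7 (2 points).
  x = 2: rhs = 2, matching y values: none (0 points).
  x = 3: rhs = 6, matching y values: none (0 points).
  x = 4: rhs = 2, matching y values: none (0 points).
  x = 5: rhs = 9, matching y values: 3, 10 (2 points).
  x = 6: rhs = 7, matching y values: none (0 points).
  x = 7: rhs = 2, matching y values: none (0 points).
  x = 8: rhs = 0, matching y values: 0 (1 points).
  x = 9: rhs = 7, matching y values: none (0 points).
  x = 10: rhs = 3, matching y values: 4, 9 (2 points).
  x = 11: rhs = 7, matching y values: none (0 points).
  x = 12: rhs = 12, matching y values: 5, 8 (2 points).
Total affine count: 9.
Full point count |E(F_13)| = 9 + 1 = 10.
Hasse bound: |10 − (13+1)| = |-4| = 4 ≤ 2√13 ≈ 7.2111 ✓.


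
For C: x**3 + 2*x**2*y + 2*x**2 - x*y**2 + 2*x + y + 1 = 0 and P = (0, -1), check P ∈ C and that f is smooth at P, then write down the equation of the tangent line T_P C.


Tangent line at P: x + y + 1 = 0.

Step 1: f(0, -1) = 0, so P lies on C.
Step 2: partial derivatives
  f_x(x, y) = 3*x**2 + 4*x*y + 4*x - y**2 + 2, f_y(x, y) = 2*x**2 - 2*x*y + 1.
  f_x(P) = 1, f_y(P) = 1 (gradient nonzero, so P is smooth).
Step 3: tangent line at P: 1·(x − 0) + 1·(y − -1) = 0.
Expanding: x + y + 1 = 0.


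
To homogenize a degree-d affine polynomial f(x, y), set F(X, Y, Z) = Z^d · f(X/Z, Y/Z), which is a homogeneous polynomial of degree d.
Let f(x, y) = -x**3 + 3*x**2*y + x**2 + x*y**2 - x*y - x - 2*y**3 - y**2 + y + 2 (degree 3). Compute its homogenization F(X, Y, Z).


F(X, Y, Z) = -X**3 + 3*X**2*Y + X**2*Z + X*Y**2 - X*Y*Z - X*Z**2 - 2*Y**3 - Y**2*Z + Y*Z**2 + 2*Z**3

deg(f) = 3.
Substitute x = X/Z, y = Y/Z into f, then multiply by Z^3.
  monomial -1·x^3·y^0 ↦ -1·X^3·Y^0·Z^0.
  monomial 3·x^2·y^1 ↦ 3·X^2·Y^1·Z^0.
  monomial 1·x^2·y^0 ↦ 1·X^2·Y^0·Z^1.
  monomial 1·x^1·y^2 ↦ 1·X^1·Y^2·Z^0.
  monomial -1·x^1·y^1 ↦ -1·X^1·Y^1·Z^1.
  monomial -1·x^1·y^0 ↦ -1·X^1·Y^0·Z^2.
  monomial -2·x^0·y^3 ↦ -2·X^0·Y^3·Z^0.
  monomial -1·x^0·y^2 ↦ -1·X^0·Y^2·Z^1.
  monomial 1·x^0·y^1 ↦ 1·X^0·Y^1·Z^2.
  monomial 2·x^0·y^0 ↦ 2·X^0·Y^0·Z^3.
Collecting: F(X, Y, Z) = -X**3 + 3*X**2*Y + X**2*Z + X*Y**2 - X*Y*Z - X*Z**2 - 2*Y**3 - Y**2*Z + Y*Z**2 + 2*Z**3.


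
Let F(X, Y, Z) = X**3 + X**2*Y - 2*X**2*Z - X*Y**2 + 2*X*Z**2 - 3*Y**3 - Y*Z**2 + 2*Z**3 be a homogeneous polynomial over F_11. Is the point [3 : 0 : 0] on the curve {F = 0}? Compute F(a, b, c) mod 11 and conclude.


F(3,0,0) ≡ 5 (mod 11); P is NOT on the curve.

Evaluate F(3, 0, 0) term-by-term (mod 11).
  X**3 ↦ 1·27·1·1 = 27
  X**2*Y ↦ 1·9·0·1 = 0
  -2*X**2*Z ↦ -2·9·1·0 = 0
  -X*Y**2 ↦ -1·3·0·1 = 0
  2*X*Z**2 ↦ 2·3·1·0 = 0
  -3*Y**3 ↦ -3·1·0·1 = 0
  -Y*Z**2 ↦ -1·1·0·0 = 0
  2*Z**3 ↦ 2·1·1·0 = 0
Sum: F(3, 0, 0) = (27) + (0) + (0) + (0) + (0) + (0) + (0) + (0) = 27.
Reducing mod 11: 27 ≡ 5 (mod 11).
Since F(a, b, c) ≡ 5 ≠ 0 (mod 11), P does NOT lie on the curve.


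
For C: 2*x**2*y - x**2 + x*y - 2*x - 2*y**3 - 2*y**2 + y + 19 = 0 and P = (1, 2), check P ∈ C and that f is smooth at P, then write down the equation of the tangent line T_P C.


Tangent line at P: 6*x - 28*y + 50 = 0.

Step 1: f(1, 2) = 0, so P lies on C.
Step 2: partial derivatives
  f_x(x, y) = 4*x*y - 2*x + y - 2, f_y(x, y) = 2*x**2 + x - 6*y**2 - 4*y + 1.
  f_x(P) = 6, f_y(P) = -28 (gradient nonzero, so P is smooth).
Step 3: tangent line at P: 6·(x − 1) + -28·(y − 2) = 0.
Expanding: 6*x - 28*y + 50 = 0.


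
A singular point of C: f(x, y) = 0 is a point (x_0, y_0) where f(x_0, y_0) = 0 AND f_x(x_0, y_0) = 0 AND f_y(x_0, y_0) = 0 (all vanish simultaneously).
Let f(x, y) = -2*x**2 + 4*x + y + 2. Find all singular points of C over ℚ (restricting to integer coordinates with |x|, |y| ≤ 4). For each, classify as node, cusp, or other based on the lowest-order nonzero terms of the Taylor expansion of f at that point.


No singular points in the scanned grid; C is smooth there.

Compute partial derivatives:
  f_x = 4 - 4*x.
  f_y = 1.
f_y = 1 is a nonzero constant, so f_y never vanishes: no point (x, y) can satisfy f = f_x = f_y = 0. In particular no (x, y) ∈ {−4, ..., 4}² is singular; the curve is smooth.


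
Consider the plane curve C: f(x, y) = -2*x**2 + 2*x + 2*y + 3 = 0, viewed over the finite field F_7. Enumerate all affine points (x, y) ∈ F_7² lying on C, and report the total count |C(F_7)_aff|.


Affine F_7-points: {(0, 2), (1, 2), (2, 4), (3, 1), (4, 0), (5, 1), (6, 4)}; count = 7.

For each of the 49 pairs (x, y) ∈ F_7², evaluate f(x, y) mod 7. Record the zeros.
  x = 0: [0↦3, 1↦5, 2↦0, 3↦2, 4↦4, 5↦6, 6↦1]  zeros at y ∈ {2}
  x = 1: [0↦3, 1↦5, 2↦0, 3↦2, 4↦4, 5↦6, 6↦1]  zeros at y ∈ {2}
  x = 2: [0↦6, 1↦1, 2↦3, 3↦5, 4↦0, 5↦2, 6↦4]  zeros at y ∈ {4}
  x = 3: [0↦5, 1↦0, 2↦2, 3↦4, 4↦6, 5↦1, 6↦3]  zeros at y ∈ {1}
  x = 4: [0↦0, 1↦2, 2↦4, 3↦6, 4↦1, 5↦3, 6↦5]  zeros at y ∈ {0}
  x = 5: [0↦5, 1↦0, 2↦2, 3↦4, 4↦6, 5↦1, 6↦3]  zeros at y ∈ {1}
  x = 6: [0↦6, 1↦1, 2↦3, 3↦5, 4↦0, 5↦2, 6↦4]  zeros at y ∈ {4}
Collecting zeros: affine points = {(0, 2), (1, 2), (2, 4), (3, 1), (4, 0), (5, 1), (6, 4)}.
Total count |C(F_7)_aff| = 7.


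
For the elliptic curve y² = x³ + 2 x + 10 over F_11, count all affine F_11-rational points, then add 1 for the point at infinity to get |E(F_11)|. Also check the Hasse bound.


Affine points = {(2, 0), (4, 4), (4, 7), (7, 2), (7, 9), (9, 3), (9, 8)}; affine count = 7; |E(F_11)| = 8.

Discriminant check: Δ ∝ 4a³ + 27b² = 4·2³ + 27·10² = 4·8 + 27·100 ≡ 4 (mod 11). Nonzero ⇒ E is nonsingular.
For each x ∈ F_11, compute rhs = x³ + 2·x + 10 mod 11, then count y ∈ F_11 with y² ≡ rhs.
  x = 0: rhs = 10, matching y values: none (0 points).
  x = 1: rhs = 2, matching y values: none (0 points).
  x = 2: rhs = 0, matching y values: 0 (1 points).
  x = 3: rhs = 10, matching y values: none (0 points).
  x = 4: rhs = 5, matching y values: 4, 7 (2 points).
  x = 5: rhs = 2, matching y values: none (0 points).
  x = 6: rhs = 7, matching y values: none (0 points).
  x = 7: rhs = 4, matching y values: 2, 9 (2 points).
  x = 8: rhs = 10, matching y values: none (0 points).
  x = 9: rhs = 9, matching y values: 3, 8 (2 points).
  x = 10: rhs = 7, matching y values: none (0 points).
Total affine count: 7.
Full point count |E(F_11)| = 7 + 1 = 8.
Hasse bound: |8 − (11+1)| = |-4| = 4 ≤ 2√11 ≈ 6.6332 ✓.


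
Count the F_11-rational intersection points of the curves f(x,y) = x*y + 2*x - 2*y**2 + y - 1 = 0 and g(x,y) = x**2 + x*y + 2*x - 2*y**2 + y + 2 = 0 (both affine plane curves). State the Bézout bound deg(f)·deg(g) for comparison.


Common zeros: ∅; count = 0; Bézout bound = 4.

deg(f) = 2, deg(g) = 2, so Bézout bound = 4.
Scan x ∈ F_11. For each x, list the y ∈ F_11 with f(x, y) ≡ 0 and those with g(x, y) ≡ 0 (mod 11); the common zeros in that column are the intersection.
  x = 0: f ≡ 0 at y ∈ {8, 9}; g ≡ 0 at y ∈ ∅; common: ∅.
  x = 1: f ≡ 0 at y ∈ {3, 9}; g ≡ 0 at y ∈ {6}; common: ∅.
  x = 2: f ≡ 0 at y ∈ {9}; g ≡ 0 at y ∈ {1, 6}; common: ∅.
  x = 3: f ≡ 0 at y ∈ {4, 9}; g ≡ 0 at y ∈ {3, 10}; common: ∅.
  x = 4: f ≡ 0 at y ∈ {9, 10}; g ≡ 0 at y ∈ ∅; common: ∅.
  x = 5: f ≡ 0 at y ∈ {5, 9}; g ≡ 0 at y ∈ ∅; common: ∅.
  x = 6: f ≡ 0 at y ∈ {0, 9}; g ≡ 0 at y ∈ {1, 8}; common: ∅.
  x = 7: f ≡ 0 at y ∈ {6, 9}; g ≡ 0 at y ∈ {5, 10}; common: ∅.
  x = 8: f ≡ 0 at y ∈ {1, 9}; g ≡ 0 at y ∈ {5}; common: ∅.
  x = 9: f ≡ 0 at y ∈ {7, 9}; g ≡ 0 at y ∈ ∅; common: ∅.
  x = 10: f ≡ 0 at y ∈ {2, 9}; g ≡ 0 at y ∈ ∅; common: ∅.
Collecting: common zeros = ∅, so the count is 0.
Comparison with the Bézout bound: 0 ≤ 4 = deg(f)·deg(g), as expected for curves with no common component (the affine F_11-count falls short of the bound because intersections may lie at infinity, over extension fields, or carry multiplicity).
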